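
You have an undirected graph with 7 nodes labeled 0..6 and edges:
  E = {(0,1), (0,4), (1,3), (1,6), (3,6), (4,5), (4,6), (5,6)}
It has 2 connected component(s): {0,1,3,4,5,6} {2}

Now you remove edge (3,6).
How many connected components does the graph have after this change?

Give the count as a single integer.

Initial component count: 2
Remove (3,6): not a bridge. Count unchanged: 2.
  After removal, components: {0,1,3,4,5,6} {2}
New component count: 2

Answer: 2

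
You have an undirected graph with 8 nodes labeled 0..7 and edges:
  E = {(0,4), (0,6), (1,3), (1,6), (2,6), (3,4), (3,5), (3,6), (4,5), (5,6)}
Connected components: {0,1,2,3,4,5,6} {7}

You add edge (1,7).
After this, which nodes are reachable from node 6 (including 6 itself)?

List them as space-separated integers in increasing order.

Answer: 0 1 2 3 4 5 6 7

Derivation:
Before: nodes reachable from 6: {0,1,2,3,4,5,6}
Adding (1,7): merges 6's component with another. Reachability grows.
After: nodes reachable from 6: {0,1,2,3,4,5,6,7}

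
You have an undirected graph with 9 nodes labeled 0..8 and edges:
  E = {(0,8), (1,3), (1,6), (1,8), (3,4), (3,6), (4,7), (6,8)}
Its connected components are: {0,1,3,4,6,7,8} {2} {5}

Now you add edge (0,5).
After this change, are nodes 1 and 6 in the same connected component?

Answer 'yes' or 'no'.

Initial components: {0,1,3,4,6,7,8} {2} {5}
Adding edge (0,5): merges {0,1,3,4,6,7,8} and {5}.
New components: {0,1,3,4,5,6,7,8} {2}
Are 1 and 6 in the same component? yes

Answer: yes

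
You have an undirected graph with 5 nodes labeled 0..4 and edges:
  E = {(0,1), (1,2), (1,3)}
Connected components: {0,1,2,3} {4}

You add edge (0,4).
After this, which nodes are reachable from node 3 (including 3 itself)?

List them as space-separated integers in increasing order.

Before: nodes reachable from 3: {0,1,2,3}
Adding (0,4): merges 3's component with another. Reachability grows.
After: nodes reachable from 3: {0,1,2,3,4}

Answer: 0 1 2 3 4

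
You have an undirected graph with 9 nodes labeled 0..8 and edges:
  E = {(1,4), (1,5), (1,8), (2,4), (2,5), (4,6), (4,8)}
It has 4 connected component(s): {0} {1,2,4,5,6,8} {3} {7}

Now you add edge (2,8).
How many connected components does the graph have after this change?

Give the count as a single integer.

Answer: 4

Derivation:
Initial component count: 4
Add (2,8): endpoints already in same component. Count unchanged: 4.
New component count: 4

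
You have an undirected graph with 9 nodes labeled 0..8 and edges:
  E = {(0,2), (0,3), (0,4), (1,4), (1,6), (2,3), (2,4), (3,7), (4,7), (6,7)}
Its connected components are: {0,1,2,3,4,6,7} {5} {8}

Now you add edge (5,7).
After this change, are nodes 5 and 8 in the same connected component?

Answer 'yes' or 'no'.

Answer: no

Derivation:
Initial components: {0,1,2,3,4,6,7} {5} {8}
Adding edge (5,7): merges {5} and {0,1,2,3,4,6,7}.
New components: {0,1,2,3,4,5,6,7} {8}
Are 5 and 8 in the same component? no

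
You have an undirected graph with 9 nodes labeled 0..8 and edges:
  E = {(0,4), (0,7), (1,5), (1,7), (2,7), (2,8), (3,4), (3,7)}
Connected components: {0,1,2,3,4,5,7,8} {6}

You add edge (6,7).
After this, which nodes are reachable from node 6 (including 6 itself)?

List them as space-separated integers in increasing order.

Before: nodes reachable from 6: {6}
Adding (6,7): merges 6's component with another. Reachability grows.
After: nodes reachable from 6: {0,1,2,3,4,5,6,7,8}

Answer: 0 1 2 3 4 5 6 7 8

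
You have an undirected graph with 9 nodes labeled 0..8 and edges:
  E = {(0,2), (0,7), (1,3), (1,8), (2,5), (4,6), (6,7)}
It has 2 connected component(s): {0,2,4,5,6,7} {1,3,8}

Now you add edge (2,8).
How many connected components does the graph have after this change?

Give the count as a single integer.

Answer: 1

Derivation:
Initial component count: 2
Add (2,8): merges two components. Count decreases: 2 -> 1.
New component count: 1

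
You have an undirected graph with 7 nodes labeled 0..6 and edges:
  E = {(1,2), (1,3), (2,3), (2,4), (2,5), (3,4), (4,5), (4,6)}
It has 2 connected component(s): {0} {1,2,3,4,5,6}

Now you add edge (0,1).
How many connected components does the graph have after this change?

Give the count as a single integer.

Initial component count: 2
Add (0,1): merges two components. Count decreases: 2 -> 1.
New component count: 1

Answer: 1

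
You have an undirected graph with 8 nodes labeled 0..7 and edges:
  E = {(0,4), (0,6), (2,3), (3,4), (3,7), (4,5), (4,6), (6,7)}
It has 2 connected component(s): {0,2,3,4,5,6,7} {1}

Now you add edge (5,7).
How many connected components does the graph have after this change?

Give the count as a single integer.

Answer: 2

Derivation:
Initial component count: 2
Add (5,7): endpoints already in same component. Count unchanged: 2.
New component count: 2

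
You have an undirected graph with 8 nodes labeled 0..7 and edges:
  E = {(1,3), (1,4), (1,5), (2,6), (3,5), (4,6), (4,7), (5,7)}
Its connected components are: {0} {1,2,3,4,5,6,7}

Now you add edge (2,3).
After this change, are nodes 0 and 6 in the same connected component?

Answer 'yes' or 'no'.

Answer: no

Derivation:
Initial components: {0} {1,2,3,4,5,6,7}
Adding edge (2,3): both already in same component {1,2,3,4,5,6,7}. No change.
New components: {0} {1,2,3,4,5,6,7}
Are 0 and 6 in the same component? no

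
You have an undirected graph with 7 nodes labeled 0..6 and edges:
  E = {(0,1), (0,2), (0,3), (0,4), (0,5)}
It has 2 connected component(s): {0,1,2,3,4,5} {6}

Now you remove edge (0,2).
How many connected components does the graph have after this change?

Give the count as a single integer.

Answer: 3

Derivation:
Initial component count: 2
Remove (0,2): it was a bridge. Count increases: 2 -> 3.
  After removal, components: {0,1,3,4,5} {2} {6}
New component count: 3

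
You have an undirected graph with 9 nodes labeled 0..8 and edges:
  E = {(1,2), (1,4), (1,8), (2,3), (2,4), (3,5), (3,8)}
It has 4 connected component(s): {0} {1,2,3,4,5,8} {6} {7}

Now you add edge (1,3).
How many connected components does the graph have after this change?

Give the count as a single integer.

Answer: 4

Derivation:
Initial component count: 4
Add (1,3): endpoints already in same component. Count unchanged: 4.
New component count: 4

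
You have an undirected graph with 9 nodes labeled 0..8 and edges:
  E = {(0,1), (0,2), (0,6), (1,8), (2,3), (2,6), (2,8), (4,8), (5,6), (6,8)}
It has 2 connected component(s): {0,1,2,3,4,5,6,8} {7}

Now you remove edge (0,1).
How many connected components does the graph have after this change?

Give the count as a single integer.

Initial component count: 2
Remove (0,1): not a bridge. Count unchanged: 2.
  After removal, components: {0,1,2,3,4,5,6,8} {7}
New component count: 2

Answer: 2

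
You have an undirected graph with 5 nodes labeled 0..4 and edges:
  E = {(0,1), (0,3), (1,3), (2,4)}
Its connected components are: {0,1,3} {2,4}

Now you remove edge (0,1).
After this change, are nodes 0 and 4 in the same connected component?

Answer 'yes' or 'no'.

Answer: no

Derivation:
Initial components: {0,1,3} {2,4}
Removing edge (0,1): not a bridge — component count unchanged at 2.
New components: {0,1,3} {2,4}
Are 0 and 4 in the same component? no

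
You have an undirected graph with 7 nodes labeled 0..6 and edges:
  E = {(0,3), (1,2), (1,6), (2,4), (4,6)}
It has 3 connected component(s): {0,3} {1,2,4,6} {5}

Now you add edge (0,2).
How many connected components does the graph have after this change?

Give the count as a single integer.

Initial component count: 3
Add (0,2): merges two components. Count decreases: 3 -> 2.
New component count: 2

Answer: 2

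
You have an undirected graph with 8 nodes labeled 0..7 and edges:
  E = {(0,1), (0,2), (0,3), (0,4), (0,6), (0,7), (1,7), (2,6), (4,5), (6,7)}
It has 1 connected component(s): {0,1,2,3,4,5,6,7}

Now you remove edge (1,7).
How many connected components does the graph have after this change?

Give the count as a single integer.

Initial component count: 1
Remove (1,7): not a bridge. Count unchanged: 1.
  After removal, components: {0,1,2,3,4,5,6,7}
New component count: 1

Answer: 1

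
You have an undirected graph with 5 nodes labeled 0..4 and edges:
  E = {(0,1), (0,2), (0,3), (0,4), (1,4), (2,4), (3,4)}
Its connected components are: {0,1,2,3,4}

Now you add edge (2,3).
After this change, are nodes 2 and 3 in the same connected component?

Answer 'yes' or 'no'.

Initial components: {0,1,2,3,4}
Adding edge (2,3): both already in same component {0,1,2,3,4}. No change.
New components: {0,1,2,3,4}
Are 2 and 3 in the same component? yes

Answer: yes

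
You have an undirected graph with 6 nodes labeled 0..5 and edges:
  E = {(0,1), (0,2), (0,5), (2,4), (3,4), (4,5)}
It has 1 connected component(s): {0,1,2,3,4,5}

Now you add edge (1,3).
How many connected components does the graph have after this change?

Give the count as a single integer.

Initial component count: 1
Add (1,3): endpoints already in same component. Count unchanged: 1.
New component count: 1

Answer: 1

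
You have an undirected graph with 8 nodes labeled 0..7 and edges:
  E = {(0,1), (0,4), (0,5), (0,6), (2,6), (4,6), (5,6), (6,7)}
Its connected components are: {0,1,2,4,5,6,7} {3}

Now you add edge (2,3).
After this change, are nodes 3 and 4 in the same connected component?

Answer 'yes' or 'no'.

Answer: yes

Derivation:
Initial components: {0,1,2,4,5,6,7} {3}
Adding edge (2,3): merges {0,1,2,4,5,6,7} and {3}.
New components: {0,1,2,3,4,5,6,7}
Are 3 and 4 in the same component? yes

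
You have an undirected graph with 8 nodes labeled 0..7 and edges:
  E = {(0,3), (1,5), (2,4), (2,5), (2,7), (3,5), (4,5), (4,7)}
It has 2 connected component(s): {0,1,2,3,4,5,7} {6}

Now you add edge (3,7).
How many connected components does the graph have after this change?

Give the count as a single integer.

Answer: 2

Derivation:
Initial component count: 2
Add (3,7): endpoints already in same component. Count unchanged: 2.
New component count: 2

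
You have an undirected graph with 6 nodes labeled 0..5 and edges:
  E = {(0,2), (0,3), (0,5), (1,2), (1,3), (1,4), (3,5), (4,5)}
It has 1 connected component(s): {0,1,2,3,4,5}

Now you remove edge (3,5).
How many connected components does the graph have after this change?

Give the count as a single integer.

Answer: 1

Derivation:
Initial component count: 1
Remove (3,5): not a bridge. Count unchanged: 1.
  After removal, components: {0,1,2,3,4,5}
New component count: 1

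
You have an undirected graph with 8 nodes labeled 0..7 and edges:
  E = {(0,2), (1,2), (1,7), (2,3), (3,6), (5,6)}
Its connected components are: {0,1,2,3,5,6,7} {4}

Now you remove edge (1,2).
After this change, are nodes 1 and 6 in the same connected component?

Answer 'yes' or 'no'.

Answer: no

Derivation:
Initial components: {0,1,2,3,5,6,7} {4}
Removing edge (1,2): it was a bridge — component count 2 -> 3.
New components: {0,2,3,5,6} {1,7} {4}
Are 1 and 6 in the same component? no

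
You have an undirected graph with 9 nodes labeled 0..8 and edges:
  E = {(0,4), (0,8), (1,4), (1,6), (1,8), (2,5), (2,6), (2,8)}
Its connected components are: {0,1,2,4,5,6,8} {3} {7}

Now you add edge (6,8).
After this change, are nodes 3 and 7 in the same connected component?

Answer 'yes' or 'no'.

Answer: no

Derivation:
Initial components: {0,1,2,4,5,6,8} {3} {7}
Adding edge (6,8): both already in same component {0,1,2,4,5,6,8}. No change.
New components: {0,1,2,4,5,6,8} {3} {7}
Are 3 and 7 in the same component? no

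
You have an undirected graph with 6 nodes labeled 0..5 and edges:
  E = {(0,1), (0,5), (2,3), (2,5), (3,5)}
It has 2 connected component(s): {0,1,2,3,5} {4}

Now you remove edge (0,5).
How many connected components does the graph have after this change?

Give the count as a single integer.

Initial component count: 2
Remove (0,5): it was a bridge. Count increases: 2 -> 3.
  After removal, components: {0,1} {2,3,5} {4}
New component count: 3

Answer: 3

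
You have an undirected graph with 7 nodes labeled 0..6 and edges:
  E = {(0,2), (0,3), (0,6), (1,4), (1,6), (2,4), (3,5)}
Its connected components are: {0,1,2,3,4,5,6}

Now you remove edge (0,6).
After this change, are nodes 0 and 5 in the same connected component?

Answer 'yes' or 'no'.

Initial components: {0,1,2,3,4,5,6}
Removing edge (0,6): not a bridge — component count unchanged at 1.
New components: {0,1,2,3,4,5,6}
Are 0 and 5 in the same component? yes

Answer: yes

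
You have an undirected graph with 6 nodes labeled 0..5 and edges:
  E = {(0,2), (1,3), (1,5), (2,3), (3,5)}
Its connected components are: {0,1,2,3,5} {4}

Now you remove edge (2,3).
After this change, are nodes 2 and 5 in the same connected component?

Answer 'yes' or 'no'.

Answer: no

Derivation:
Initial components: {0,1,2,3,5} {4}
Removing edge (2,3): it was a bridge — component count 2 -> 3.
New components: {0,2} {1,3,5} {4}
Are 2 and 5 in the same component? no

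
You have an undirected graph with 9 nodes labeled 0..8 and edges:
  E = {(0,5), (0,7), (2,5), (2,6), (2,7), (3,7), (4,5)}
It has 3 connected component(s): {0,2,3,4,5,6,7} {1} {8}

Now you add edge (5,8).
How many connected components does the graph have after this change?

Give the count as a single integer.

Initial component count: 3
Add (5,8): merges two components. Count decreases: 3 -> 2.
New component count: 2

Answer: 2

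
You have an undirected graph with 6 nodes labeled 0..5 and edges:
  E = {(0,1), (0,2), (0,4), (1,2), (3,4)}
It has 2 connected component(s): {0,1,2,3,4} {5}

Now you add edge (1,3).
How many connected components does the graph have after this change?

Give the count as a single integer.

Initial component count: 2
Add (1,3): endpoints already in same component. Count unchanged: 2.
New component count: 2

Answer: 2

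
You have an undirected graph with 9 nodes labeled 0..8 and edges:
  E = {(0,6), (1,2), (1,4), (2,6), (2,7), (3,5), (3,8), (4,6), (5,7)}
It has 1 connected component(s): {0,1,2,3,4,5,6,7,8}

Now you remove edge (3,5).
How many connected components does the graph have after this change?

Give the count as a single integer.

Answer: 2

Derivation:
Initial component count: 1
Remove (3,5): it was a bridge. Count increases: 1 -> 2.
  After removal, components: {0,1,2,4,5,6,7} {3,8}
New component count: 2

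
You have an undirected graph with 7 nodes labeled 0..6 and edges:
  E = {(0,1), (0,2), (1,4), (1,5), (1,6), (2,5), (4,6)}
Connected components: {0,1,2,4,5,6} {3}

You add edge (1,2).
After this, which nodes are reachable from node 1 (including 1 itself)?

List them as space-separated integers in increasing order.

Answer: 0 1 2 4 5 6

Derivation:
Before: nodes reachable from 1: {0,1,2,4,5,6}
Adding (1,2): both endpoints already in same component. Reachability from 1 unchanged.
After: nodes reachable from 1: {0,1,2,4,5,6}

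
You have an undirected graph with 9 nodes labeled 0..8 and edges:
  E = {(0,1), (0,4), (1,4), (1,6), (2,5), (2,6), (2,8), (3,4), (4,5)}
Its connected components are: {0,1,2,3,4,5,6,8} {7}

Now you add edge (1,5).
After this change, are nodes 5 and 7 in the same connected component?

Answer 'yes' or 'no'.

Initial components: {0,1,2,3,4,5,6,8} {7}
Adding edge (1,5): both already in same component {0,1,2,3,4,5,6,8}. No change.
New components: {0,1,2,3,4,5,6,8} {7}
Are 5 and 7 in the same component? no

Answer: no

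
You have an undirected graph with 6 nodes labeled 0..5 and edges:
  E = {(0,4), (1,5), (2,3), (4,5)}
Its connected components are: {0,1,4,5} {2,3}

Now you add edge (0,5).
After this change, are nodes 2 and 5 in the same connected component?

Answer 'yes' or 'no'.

Answer: no

Derivation:
Initial components: {0,1,4,5} {2,3}
Adding edge (0,5): both already in same component {0,1,4,5}. No change.
New components: {0,1,4,5} {2,3}
Are 2 and 5 in the same component? no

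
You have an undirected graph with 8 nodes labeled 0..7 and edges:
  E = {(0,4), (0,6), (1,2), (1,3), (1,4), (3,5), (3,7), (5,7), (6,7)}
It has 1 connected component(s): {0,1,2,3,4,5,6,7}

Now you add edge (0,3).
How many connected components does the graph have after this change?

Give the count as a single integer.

Answer: 1

Derivation:
Initial component count: 1
Add (0,3): endpoints already in same component. Count unchanged: 1.
New component count: 1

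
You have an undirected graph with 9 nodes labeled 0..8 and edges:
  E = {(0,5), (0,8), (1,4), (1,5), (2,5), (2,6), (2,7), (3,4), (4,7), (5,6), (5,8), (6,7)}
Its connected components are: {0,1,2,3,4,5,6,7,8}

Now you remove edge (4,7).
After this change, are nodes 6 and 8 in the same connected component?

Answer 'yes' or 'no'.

Answer: yes

Derivation:
Initial components: {0,1,2,3,4,5,6,7,8}
Removing edge (4,7): not a bridge — component count unchanged at 1.
New components: {0,1,2,3,4,5,6,7,8}
Are 6 and 8 in the same component? yes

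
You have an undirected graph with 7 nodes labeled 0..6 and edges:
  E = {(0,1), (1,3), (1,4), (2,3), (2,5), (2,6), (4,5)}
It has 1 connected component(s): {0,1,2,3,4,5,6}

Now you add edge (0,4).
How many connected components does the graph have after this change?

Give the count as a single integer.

Initial component count: 1
Add (0,4): endpoints already in same component. Count unchanged: 1.
New component count: 1

Answer: 1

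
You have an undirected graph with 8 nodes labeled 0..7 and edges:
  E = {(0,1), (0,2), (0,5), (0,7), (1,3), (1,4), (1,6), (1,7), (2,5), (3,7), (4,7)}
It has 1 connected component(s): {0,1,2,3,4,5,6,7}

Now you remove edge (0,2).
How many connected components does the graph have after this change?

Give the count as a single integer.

Initial component count: 1
Remove (0,2): not a bridge. Count unchanged: 1.
  After removal, components: {0,1,2,3,4,5,6,7}
New component count: 1

Answer: 1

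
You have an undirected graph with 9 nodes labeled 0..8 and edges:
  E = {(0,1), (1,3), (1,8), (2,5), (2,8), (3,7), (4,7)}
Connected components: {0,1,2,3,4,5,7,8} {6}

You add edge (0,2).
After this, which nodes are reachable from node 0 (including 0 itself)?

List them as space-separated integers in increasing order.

Before: nodes reachable from 0: {0,1,2,3,4,5,7,8}
Adding (0,2): both endpoints already in same component. Reachability from 0 unchanged.
After: nodes reachable from 0: {0,1,2,3,4,5,7,8}

Answer: 0 1 2 3 4 5 7 8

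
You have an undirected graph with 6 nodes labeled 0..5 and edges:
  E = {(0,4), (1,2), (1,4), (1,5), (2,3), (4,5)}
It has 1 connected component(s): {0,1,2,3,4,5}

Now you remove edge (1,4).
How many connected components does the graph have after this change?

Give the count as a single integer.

Answer: 1

Derivation:
Initial component count: 1
Remove (1,4): not a bridge. Count unchanged: 1.
  After removal, components: {0,1,2,3,4,5}
New component count: 1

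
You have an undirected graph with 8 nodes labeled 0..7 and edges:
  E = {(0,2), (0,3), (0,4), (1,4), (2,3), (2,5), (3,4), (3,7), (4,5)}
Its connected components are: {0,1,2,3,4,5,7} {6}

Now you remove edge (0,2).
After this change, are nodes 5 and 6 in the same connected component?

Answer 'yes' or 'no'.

Answer: no

Derivation:
Initial components: {0,1,2,3,4,5,7} {6}
Removing edge (0,2): not a bridge — component count unchanged at 2.
New components: {0,1,2,3,4,5,7} {6}
Are 5 and 6 in the same component? no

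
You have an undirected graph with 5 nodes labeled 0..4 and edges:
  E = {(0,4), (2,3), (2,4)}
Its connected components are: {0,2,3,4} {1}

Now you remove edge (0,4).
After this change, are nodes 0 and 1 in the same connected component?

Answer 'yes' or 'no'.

Initial components: {0,2,3,4} {1}
Removing edge (0,4): it was a bridge — component count 2 -> 3.
New components: {0} {1} {2,3,4}
Are 0 and 1 in the same component? no

Answer: no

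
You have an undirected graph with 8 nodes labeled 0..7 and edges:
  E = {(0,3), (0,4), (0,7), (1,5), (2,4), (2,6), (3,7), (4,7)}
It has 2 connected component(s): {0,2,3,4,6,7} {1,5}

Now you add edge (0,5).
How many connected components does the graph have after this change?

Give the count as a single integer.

Answer: 1

Derivation:
Initial component count: 2
Add (0,5): merges two components. Count decreases: 2 -> 1.
New component count: 1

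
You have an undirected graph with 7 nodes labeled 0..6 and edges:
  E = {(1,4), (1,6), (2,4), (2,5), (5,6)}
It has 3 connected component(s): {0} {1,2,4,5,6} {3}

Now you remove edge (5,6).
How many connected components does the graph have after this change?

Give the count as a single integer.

Initial component count: 3
Remove (5,6): not a bridge. Count unchanged: 3.
  After removal, components: {0} {1,2,4,5,6} {3}
New component count: 3

Answer: 3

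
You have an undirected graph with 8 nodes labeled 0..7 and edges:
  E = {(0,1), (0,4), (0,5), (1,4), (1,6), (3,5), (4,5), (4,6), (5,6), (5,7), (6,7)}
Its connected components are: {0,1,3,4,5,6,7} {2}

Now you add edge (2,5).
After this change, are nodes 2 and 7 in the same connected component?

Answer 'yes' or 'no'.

Initial components: {0,1,3,4,5,6,7} {2}
Adding edge (2,5): merges {2} and {0,1,3,4,5,6,7}.
New components: {0,1,2,3,4,5,6,7}
Are 2 and 7 in the same component? yes

Answer: yes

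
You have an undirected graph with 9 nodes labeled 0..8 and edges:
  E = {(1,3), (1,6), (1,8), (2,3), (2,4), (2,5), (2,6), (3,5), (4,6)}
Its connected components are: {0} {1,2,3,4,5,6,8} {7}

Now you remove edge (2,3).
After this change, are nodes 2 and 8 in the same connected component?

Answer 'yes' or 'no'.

Answer: yes

Derivation:
Initial components: {0} {1,2,3,4,5,6,8} {7}
Removing edge (2,3): not a bridge — component count unchanged at 3.
New components: {0} {1,2,3,4,5,6,8} {7}
Are 2 and 8 in the same component? yes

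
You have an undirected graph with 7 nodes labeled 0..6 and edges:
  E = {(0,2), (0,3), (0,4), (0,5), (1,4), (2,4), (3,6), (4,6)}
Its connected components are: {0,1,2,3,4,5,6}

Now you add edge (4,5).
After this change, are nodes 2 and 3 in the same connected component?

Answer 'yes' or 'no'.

Initial components: {0,1,2,3,4,5,6}
Adding edge (4,5): both already in same component {0,1,2,3,4,5,6}. No change.
New components: {0,1,2,3,4,5,6}
Are 2 and 3 in the same component? yes

Answer: yes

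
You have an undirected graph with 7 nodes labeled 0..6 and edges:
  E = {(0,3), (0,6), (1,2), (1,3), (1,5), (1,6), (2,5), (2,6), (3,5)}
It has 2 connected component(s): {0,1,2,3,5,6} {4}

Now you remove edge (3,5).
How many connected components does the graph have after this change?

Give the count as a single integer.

Initial component count: 2
Remove (3,5): not a bridge. Count unchanged: 2.
  After removal, components: {0,1,2,3,5,6} {4}
New component count: 2

Answer: 2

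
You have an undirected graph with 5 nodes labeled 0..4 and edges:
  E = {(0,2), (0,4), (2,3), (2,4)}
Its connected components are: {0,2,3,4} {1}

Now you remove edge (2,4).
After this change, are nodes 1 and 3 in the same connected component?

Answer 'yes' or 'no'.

Answer: no

Derivation:
Initial components: {0,2,3,4} {1}
Removing edge (2,4): not a bridge — component count unchanged at 2.
New components: {0,2,3,4} {1}
Are 1 and 3 in the same component? no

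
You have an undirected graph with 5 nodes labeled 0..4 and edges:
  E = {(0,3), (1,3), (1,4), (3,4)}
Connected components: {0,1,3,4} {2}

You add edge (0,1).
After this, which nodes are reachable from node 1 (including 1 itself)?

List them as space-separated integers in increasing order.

Answer: 0 1 3 4

Derivation:
Before: nodes reachable from 1: {0,1,3,4}
Adding (0,1): both endpoints already in same component. Reachability from 1 unchanged.
After: nodes reachable from 1: {0,1,3,4}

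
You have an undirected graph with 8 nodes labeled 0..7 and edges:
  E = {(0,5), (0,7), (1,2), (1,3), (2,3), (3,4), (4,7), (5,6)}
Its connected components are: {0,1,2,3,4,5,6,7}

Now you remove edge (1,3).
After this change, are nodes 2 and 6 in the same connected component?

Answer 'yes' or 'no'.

Answer: yes

Derivation:
Initial components: {0,1,2,3,4,5,6,7}
Removing edge (1,3): not a bridge — component count unchanged at 1.
New components: {0,1,2,3,4,5,6,7}
Are 2 and 6 in the same component? yes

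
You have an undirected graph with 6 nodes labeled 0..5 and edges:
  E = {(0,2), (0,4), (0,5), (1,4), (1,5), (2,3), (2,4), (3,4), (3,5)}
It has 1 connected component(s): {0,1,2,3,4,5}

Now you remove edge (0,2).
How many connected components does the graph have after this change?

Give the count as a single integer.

Answer: 1

Derivation:
Initial component count: 1
Remove (0,2): not a bridge. Count unchanged: 1.
  After removal, components: {0,1,2,3,4,5}
New component count: 1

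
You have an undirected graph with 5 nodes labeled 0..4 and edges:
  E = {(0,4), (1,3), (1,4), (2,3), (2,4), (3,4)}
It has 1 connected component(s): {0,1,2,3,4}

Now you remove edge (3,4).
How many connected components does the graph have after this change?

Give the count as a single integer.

Answer: 1

Derivation:
Initial component count: 1
Remove (3,4): not a bridge. Count unchanged: 1.
  After removal, components: {0,1,2,3,4}
New component count: 1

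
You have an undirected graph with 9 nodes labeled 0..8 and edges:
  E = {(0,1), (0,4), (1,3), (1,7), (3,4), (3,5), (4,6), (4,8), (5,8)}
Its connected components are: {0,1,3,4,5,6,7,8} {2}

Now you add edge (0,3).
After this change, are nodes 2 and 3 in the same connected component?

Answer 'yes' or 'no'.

Initial components: {0,1,3,4,5,6,7,8} {2}
Adding edge (0,3): both already in same component {0,1,3,4,5,6,7,8}. No change.
New components: {0,1,3,4,5,6,7,8} {2}
Are 2 and 3 in the same component? no

Answer: no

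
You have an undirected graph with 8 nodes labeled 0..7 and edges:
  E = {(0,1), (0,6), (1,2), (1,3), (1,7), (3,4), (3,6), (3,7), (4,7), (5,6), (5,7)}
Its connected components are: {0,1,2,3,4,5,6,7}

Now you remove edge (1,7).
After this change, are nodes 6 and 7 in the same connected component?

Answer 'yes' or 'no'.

Answer: yes

Derivation:
Initial components: {0,1,2,3,4,5,6,7}
Removing edge (1,7): not a bridge — component count unchanged at 1.
New components: {0,1,2,3,4,5,6,7}
Are 6 and 7 in the same component? yes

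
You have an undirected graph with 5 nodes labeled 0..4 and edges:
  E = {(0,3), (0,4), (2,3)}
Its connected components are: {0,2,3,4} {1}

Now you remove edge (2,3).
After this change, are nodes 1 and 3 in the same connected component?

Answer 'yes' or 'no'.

Initial components: {0,2,3,4} {1}
Removing edge (2,3): it was a bridge — component count 2 -> 3.
New components: {0,3,4} {1} {2}
Are 1 and 3 in the same component? no

Answer: no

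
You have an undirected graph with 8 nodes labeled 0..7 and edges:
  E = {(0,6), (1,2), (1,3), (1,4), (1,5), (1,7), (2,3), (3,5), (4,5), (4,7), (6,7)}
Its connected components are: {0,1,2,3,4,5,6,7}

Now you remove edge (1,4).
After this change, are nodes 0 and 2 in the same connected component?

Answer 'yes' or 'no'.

Initial components: {0,1,2,3,4,5,6,7}
Removing edge (1,4): not a bridge — component count unchanged at 1.
New components: {0,1,2,3,4,5,6,7}
Are 0 and 2 in the same component? yes

Answer: yes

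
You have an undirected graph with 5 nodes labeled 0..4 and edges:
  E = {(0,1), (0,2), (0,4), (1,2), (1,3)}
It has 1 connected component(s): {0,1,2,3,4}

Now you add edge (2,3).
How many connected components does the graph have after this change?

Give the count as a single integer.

Initial component count: 1
Add (2,3): endpoints already in same component. Count unchanged: 1.
New component count: 1

Answer: 1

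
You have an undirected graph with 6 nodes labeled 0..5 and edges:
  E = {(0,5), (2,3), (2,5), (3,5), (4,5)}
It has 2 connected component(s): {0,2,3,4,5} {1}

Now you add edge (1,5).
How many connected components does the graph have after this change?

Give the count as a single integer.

Answer: 1

Derivation:
Initial component count: 2
Add (1,5): merges two components. Count decreases: 2 -> 1.
New component count: 1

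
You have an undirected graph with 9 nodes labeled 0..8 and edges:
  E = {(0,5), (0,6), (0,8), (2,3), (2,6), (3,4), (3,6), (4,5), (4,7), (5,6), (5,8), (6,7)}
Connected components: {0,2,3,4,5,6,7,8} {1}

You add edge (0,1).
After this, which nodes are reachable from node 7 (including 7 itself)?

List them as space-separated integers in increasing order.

Answer: 0 1 2 3 4 5 6 7 8

Derivation:
Before: nodes reachable from 7: {0,2,3,4,5,6,7,8}
Adding (0,1): merges 7's component with another. Reachability grows.
After: nodes reachable from 7: {0,1,2,3,4,5,6,7,8}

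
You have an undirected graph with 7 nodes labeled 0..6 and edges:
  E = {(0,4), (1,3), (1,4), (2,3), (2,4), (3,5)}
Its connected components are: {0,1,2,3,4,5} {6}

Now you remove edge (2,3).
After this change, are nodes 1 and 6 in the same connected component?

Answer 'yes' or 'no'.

Initial components: {0,1,2,3,4,5} {6}
Removing edge (2,3): not a bridge — component count unchanged at 2.
New components: {0,1,2,3,4,5} {6}
Are 1 and 6 in the same component? no

Answer: no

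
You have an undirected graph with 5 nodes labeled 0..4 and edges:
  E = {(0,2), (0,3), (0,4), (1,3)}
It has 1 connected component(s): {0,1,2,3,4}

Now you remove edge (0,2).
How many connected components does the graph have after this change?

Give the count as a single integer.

Initial component count: 1
Remove (0,2): it was a bridge. Count increases: 1 -> 2.
  After removal, components: {0,1,3,4} {2}
New component count: 2

Answer: 2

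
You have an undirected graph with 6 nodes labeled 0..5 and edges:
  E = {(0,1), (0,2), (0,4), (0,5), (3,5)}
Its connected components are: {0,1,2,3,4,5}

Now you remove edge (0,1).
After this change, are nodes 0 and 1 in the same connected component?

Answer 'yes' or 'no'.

Answer: no

Derivation:
Initial components: {0,1,2,3,4,5}
Removing edge (0,1): it was a bridge — component count 1 -> 2.
New components: {0,2,3,4,5} {1}
Are 0 and 1 in the same component? no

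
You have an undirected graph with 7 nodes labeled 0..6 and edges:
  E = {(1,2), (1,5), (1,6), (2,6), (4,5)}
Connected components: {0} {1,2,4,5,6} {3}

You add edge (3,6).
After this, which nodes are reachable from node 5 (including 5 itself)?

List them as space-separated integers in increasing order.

Before: nodes reachable from 5: {1,2,4,5,6}
Adding (3,6): merges 5's component with another. Reachability grows.
After: nodes reachable from 5: {1,2,3,4,5,6}

Answer: 1 2 3 4 5 6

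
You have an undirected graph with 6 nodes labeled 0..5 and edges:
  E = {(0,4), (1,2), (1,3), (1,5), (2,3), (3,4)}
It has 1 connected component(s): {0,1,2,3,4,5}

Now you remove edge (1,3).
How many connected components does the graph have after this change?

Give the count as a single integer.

Initial component count: 1
Remove (1,3): not a bridge. Count unchanged: 1.
  After removal, components: {0,1,2,3,4,5}
New component count: 1

Answer: 1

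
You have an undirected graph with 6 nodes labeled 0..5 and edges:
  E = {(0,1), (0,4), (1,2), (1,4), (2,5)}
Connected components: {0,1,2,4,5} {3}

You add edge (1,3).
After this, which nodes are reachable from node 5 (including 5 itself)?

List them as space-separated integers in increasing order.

Answer: 0 1 2 3 4 5

Derivation:
Before: nodes reachable from 5: {0,1,2,4,5}
Adding (1,3): merges 5's component with another. Reachability grows.
After: nodes reachable from 5: {0,1,2,3,4,5}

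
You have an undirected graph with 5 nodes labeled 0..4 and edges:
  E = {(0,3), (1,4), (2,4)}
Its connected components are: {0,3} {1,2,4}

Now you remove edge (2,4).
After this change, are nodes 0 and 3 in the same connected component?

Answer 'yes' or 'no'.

Answer: yes

Derivation:
Initial components: {0,3} {1,2,4}
Removing edge (2,4): it was a bridge — component count 2 -> 3.
New components: {0,3} {1,4} {2}
Are 0 and 3 in the same component? yes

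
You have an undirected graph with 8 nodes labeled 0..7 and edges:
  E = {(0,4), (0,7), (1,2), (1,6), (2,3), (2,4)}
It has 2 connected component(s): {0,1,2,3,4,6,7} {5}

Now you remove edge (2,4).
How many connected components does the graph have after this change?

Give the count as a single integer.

Answer: 3

Derivation:
Initial component count: 2
Remove (2,4): it was a bridge. Count increases: 2 -> 3.
  After removal, components: {0,4,7} {1,2,3,6} {5}
New component count: 3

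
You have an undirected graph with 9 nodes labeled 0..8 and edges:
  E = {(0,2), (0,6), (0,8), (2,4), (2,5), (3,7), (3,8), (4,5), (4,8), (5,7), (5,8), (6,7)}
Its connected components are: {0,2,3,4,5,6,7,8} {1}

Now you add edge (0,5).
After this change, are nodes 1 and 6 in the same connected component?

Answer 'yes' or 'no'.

Initial components: {0,2,3,4,5,6,7,8} {1}
Adding edge (0,5): both already in same component {0,2,3,4,5,6,7,8}. No change.
New components: {0,2,3,4,5,6,7,8} {1}
Are 1 and 6 in the same component? no

Answer: no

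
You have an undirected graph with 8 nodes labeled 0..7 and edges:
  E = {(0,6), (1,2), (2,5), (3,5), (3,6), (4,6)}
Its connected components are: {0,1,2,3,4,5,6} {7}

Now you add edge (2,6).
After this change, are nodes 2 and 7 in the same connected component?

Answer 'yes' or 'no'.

Initial components: {0,1,2,3,4,5,6} {7}
Adding edge (2,6): both already in same component {0,1,2,3,4,5,6}. No change.
New components: {0,1,2,3,4,5,6} {7}
Are 2 and 7 in the same component? no

Answer: no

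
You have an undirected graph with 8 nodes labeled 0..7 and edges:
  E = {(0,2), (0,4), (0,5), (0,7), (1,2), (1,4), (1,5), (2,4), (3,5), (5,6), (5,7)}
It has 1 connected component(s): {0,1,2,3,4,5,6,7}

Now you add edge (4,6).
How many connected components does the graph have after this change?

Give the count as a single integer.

Answer: 1

Derivation:
Initial component count: 1
Add (4,6): endpoints already in same component. Count unchanged: 1.
New component count: 1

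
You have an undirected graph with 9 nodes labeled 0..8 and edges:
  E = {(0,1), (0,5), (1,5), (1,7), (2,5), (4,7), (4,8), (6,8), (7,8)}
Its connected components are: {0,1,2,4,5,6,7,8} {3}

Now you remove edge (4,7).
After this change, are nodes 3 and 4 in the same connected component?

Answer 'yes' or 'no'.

Answer: no

Derivation:
Initial components: {0,1,2,4,5,6,7,8} {3}
Removing edge (4,7): not a bridge — component count unchanged at 2.
New components: {0,1,2,4,5,6,7,8} {3}
Are 3 and 4 in the same component? no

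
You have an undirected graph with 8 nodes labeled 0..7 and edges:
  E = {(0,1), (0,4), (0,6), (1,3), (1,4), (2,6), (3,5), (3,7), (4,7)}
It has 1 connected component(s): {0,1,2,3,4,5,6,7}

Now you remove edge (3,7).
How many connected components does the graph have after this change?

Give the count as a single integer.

Answer: 1

Derivation:
Initial component count: 1
Remove (3,7): not a bridge. Count unchanged: 1.
  After removal, components: {0,1,2,3,4,5,6,7}
New component count: 1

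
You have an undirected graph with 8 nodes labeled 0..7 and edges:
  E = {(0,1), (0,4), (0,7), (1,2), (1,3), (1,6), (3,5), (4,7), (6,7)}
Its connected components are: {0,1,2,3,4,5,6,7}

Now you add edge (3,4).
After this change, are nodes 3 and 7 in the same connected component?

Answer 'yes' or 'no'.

Initial components: {0,1,2,3,4,5,6,7}
Adding edge (3,4): both already in same component {0,1,2,3,4,5,6,7}. No change.
New components: {0,1,2,3,4,5,6,7}
Are 3 and 7 in the same component? yes

Answer: yes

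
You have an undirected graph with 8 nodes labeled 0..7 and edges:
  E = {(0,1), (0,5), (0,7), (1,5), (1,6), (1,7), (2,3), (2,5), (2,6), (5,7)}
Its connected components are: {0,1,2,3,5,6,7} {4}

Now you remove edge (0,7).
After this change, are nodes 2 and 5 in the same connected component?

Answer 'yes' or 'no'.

Initial components: {0,1,2,3,5,6,7} {4}
Removing edge (0,7): not a bridge — component count unchanged at 2.
New components: {0,1,2,3,5,6,7} {4}
Are 2 and 5 in the same component? yes

Answer: yes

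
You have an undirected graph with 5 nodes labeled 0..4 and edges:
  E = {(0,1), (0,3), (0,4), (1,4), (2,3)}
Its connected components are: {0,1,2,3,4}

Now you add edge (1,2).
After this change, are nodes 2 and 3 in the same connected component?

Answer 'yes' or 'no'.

Answer: yes

Derivation:
Initial components: {0,1,2,3,4}
Adding edge (1,2): both already in same component {0,1,2,3,4}. No change.
New components: {0,1,2,3,4}
Are 2 and 3 in the same component? yes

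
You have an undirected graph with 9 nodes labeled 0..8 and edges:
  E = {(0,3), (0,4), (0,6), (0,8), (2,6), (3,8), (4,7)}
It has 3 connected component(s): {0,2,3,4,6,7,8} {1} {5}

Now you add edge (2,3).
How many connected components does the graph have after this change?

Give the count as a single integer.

Answer: 3

Derivation:
Initial component count: 3
Add (2,3): endpoints already in same component. Count unchanged: 3.
New component count: 3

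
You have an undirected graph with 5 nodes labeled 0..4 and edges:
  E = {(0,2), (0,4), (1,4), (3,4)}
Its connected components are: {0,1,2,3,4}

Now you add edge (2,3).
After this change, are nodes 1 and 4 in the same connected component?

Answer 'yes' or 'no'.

Initial components: {0,1,2,3,4}
Adding edge (2,3): both already in same component {0,1,2,3,4}. No change.
New components: {0,1,2,3,4}
Are 1 and 4 in the same component? yes

Answer: yes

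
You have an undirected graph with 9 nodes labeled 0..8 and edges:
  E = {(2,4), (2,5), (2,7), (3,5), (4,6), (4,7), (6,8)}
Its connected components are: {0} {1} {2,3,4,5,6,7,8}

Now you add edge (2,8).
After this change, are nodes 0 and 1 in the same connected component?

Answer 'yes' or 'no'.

Answer: no

Derivation:
Initial components: {0} {1} {2,3,4,5,6,7,8}
Adding edge (2,8): both already in same component {2,3,4,5,6,7,8}. No change.
New components: {0} {1} {2,3,4,5,6,7,8}
Are 0 and 1 in the same component? no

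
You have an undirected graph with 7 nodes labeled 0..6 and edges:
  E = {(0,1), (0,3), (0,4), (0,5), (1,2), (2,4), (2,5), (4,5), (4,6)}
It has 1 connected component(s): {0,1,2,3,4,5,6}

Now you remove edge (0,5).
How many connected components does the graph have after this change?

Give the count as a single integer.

Answer: 1

Derivation:
Initial component count: 1
Remove (0,5): not a bridge. Count unchanged: 1.
  After removal, components: {0,1,2,3,4,5,6}
New component count: 1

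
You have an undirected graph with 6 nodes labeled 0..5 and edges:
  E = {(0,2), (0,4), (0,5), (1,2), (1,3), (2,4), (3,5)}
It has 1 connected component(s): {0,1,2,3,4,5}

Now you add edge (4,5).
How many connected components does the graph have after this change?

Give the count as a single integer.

Initial component count: 1
Add (4,5): endpoints already in same component. Count unchanged: 1.
New component count: 1

Answer: 1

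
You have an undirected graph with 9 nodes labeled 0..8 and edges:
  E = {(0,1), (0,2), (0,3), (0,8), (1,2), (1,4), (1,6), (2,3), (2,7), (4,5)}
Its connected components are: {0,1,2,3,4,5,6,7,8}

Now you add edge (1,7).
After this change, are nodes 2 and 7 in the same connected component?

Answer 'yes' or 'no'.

Initial components: {0,1,2,3,4,5,6,7,8}
Adding edge (1,7): both already in same component {0,1,2,3,4,5,6,7,8}. No change.
New components: {0,1,2,3,4,5,6,7,8}
Are 2 and 7 in the same component? yes

Answer: yes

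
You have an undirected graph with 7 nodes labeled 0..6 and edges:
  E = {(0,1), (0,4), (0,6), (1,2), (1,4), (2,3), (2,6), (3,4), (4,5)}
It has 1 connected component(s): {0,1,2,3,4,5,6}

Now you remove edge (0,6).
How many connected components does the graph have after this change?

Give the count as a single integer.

Initial component count: 1
Remove (0,6): not a bridge. Count unchanged: 1.
  After removal, components: {0,1,2,3,4,5,6}
New component count: 1

Answer: 1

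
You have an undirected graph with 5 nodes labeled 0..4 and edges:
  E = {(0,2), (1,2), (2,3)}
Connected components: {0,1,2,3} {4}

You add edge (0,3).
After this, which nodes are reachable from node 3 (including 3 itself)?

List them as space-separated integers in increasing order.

Answer: 0 1 2 3

Derivation:
Before: nodes reachable from 3: {0,1,2,3}
Adding (0,3): both endpoints already in same component. Reachability from 3 unchanged.
After: nodes reachable from 3: {0,1,2,3}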